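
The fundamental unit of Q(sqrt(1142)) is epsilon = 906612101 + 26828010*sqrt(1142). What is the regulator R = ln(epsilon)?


epsilon = 906612101 + 26828010*sqrt(1142)
= 1.8132e+09
R = ln(1.8132e+09)
= 21.3184

21.3184


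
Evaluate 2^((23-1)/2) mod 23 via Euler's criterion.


p = 23 is prime and the exponent is (p-1)/2 = 11, so by Euler's criterion 2^11 = (2/23) = +1 or -1 mod 23.
Compute by square-and-multiply:
  11 = 8 + 2 + 1 (binary 1011)
  Repeated squaring mod 23: 2^1 = 2, 2^2 = 4, 2^4 = 16, 2^8 = 3
  2^11 = 2^8 * 2^2 * 2^1 = 3 * 4 * 2 mod 23
    3 * 4 = 12 = 12 mod 23
    12 * 2 = 24 = 1 mod 23
  2^11 = 1 mod 23
Result 1: 2 is a quadratic residue mod 23.
2^11 mod 23 = 1

1


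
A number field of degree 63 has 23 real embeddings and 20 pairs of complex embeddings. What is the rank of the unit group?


By Dirichlet's unit theorem:
rank = r1 + r2 - 1
= 23 + 20 - 1
= 42

42


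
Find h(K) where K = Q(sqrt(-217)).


K = Q(sqrt(-217)). d mod 4 = 3, so D = disc(K) = 4d = -868
h(K) equals the number of primitive reduced positive-definite forms (a, b, c) = a*x^2 + b*x*y + c*y^2 with b^2 - 4ac = D,
where reduced means |b| <= a <= c, with b >= 0 whenever |b| = a or a = c, and primitive means gcd(a, b, c) = 1.
Reduced forces 3a^2 <= |D| = 868, so 1 <= a <= 17; b must have the parity of D, and c = (b^2 - D)/(4a) must be an integer >= a.
Enumerate a = 1..17, b in [-a, a]:
  a=1: (1, 0, 217)  [1]
  a=2: (2, 2, 109)  [1]
  a=3..6: none
  a=7: (7, 0, 31)  [1]
  a=8..10: none
  a=11: (11, -10, 22), (11, 10, 22)  [2]
  a=12: none
  a=13: (13, -4, 17), (13, 4, 17)  [2]
  a=14: (14, 14, 19)  [1]
  a=15..17: none
Total reduced forms: 1 + 1 + 1 + 2 + 2 + 1 = 8
h = 8

8


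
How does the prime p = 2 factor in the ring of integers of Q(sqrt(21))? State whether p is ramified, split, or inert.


K = Q(sqrt(21)). Since d mod 4 = 1, disc(K) = 21.
Check p | disc: 21 mod 2 = 1.
p=2 does not divide disc (d is 1 mod 4). 2 splits iff d = 1 mod 8.
d mod 8 = 5, so (d/2) = -1.
(d/p) = -1, so p is inert: (p) stays prime with e=1, f=2, g=1.
Therefore p is inert.

inert


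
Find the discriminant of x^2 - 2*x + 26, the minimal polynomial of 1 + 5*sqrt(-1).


The element 1 + 5*sqrt(-1) has minimal polynomial:
x^2 - 2*x + 26
Discriminant = (-2)^2 - 4*(26)
= 4 - 104
= -100

-100


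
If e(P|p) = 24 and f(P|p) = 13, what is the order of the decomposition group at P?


|D_P| = e * f
= 24 * 13
= 312

312


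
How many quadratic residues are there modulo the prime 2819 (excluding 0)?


For prime p, the number of non-zero quadratic residues is (p-1)/2.
= (2819-1)/2
= 1409

1409


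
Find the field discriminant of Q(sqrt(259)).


For K = Q(sqrt(d)) with d squarefree: disc(K) = d if d = 1 mod 4, and disc(K) = 4d if d = 2 or 3 mod 4.
Here d = 259, and d mod 4 = 3.
d = 3 mod 4, not 1 (O_K = Z[sqrt(d)]), so disc(K) = 4d = 4 * (259) = 1036

1036


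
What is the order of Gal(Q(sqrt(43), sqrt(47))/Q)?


The 2 square roots of distinct primes are multiplicatively independent over Q,
so [K:Q] = 2^2 and Gal(K/Q) is isomorphic to (Z/2Z)^2.
|Gal| = 2^2 = 4

4


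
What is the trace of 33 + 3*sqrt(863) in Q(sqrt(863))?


Tr(a + b*sqrt(d)) = (a + b*sqrt(d)) + (a - b*sqrt(d)) = 2a
= 2 * (33)
= 66

66


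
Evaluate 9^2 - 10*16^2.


x^2 - d*y^2
= 9^2 - 10*16^2
= 81 - 2560
= -2479

-2479


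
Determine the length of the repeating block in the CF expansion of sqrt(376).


Run the CF algorithm for sqrt(376).
a_0 = floor(sqrt(376)) = 19; set m_0=0, q_0=1.
Recurrence: m' = q*a - m,  q' = (d - m'^2)/q,  a' = floor((a_0 + m')/q').
  step 1: m=19, q=15, a=2
  step 2: m=11, q=17, a=1
  step 3: m=6, q=20, a=1
  step 4: m=14, q=9, a=3
  step 5: m=13, q=23, a=1
  step 6: m=10, q=12, a=2
  step 7: m=14, q=15, a=2
  step 8: m=16, q=8, a=4
  step 9: m=16, q=15, a=2
  step 10: m=14, q=12, a=2
  step 11: m=10, q=23, a=1
  step 12: m=13, q=9, a=3
  step 13: m=14, q=20, a=1
  step 14: m=6, q=17, a=1
  step 15: m=11, q=15, a=2
  step 16: m=19, q=1, a=38
a_16 = 2*a_0 = 38, so the period closes here.
sqrt(376) = [19; 2, 1, 1, 3, 1, 2, 2, 4, 2, 2, 1, 3, 1, 1, 2, 38]
Period length = 16

16


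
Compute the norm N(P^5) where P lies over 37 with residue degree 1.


N(P^a) = p^(a*f)
= 37^(5*1)
= 37^5
= 69343957

69343957


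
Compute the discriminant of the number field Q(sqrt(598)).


For K = Q(sqrt(d)) with d squarefree: disc(K) = d if d = 1 mod 4, and disc(K) = 4d if d = 2 or 3 mod 4.
Here d = 598, and d mod 4 = 2.
d = 2 mod 4, not 1 (O_K = Z[sqrt(d)]), so disc(K) = 4d = 4 * (598) = 2392

2392


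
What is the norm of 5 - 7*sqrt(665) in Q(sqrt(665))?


N(a + b*sqrt(d)) = a^2 - d*b^2
= (5)^2 - (665)*(-7)^2
= 25 - 32585
= -32560

-32560


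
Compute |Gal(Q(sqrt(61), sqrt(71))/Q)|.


The 2 square roots of distinct primes are multiplicatively independent over Q,
so [K:Q] = 2^2 and Gal(K/Q) is isomorphic to (Z/2Z)^2.
|Gal| = 2^2 = 4

4


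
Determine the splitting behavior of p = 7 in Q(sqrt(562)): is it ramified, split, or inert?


K = Q(sqrt(562)). Since d mod 4 = 2, disc(K) = 2248.
Check p | disc: 2248 mod 7 = 1.
p does not divide disc. Compute Legendre symbol (d/p):
2^((7-1)/2) mod 7 = 1
(d/p) = 1, so p splits: (p) = P*P' with e=1, f=1, g=2.
Therefore p is split.

split


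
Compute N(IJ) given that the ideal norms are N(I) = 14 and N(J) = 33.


N(IJ) = N(I) * N(J)
= 14 * 33
= 462

462


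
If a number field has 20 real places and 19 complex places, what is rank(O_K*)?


By Dirichlet's unit theorem:
rank = r1 + r2 - 1
= 20 + 19 - 1
= 38

38


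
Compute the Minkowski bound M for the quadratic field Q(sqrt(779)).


d = 779, d mod 4 = 3, so disc(K) = 4d = 3116; |disc(K)| = 3116
Real quadratic field, so n = 2, s = r2 = 0, r1 = 2
M = (n!/n^n) * (4/pi)^s * sqrt(|disc(K)|) = (2!/2^2) * (4/pi)^0 * sqrt(3116)
= 0.5 * 1.000000 * 55.821143
= 27.9106

27.9106


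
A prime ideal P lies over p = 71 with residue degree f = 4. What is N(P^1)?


N(P^a) = p^(a*f)
= 71^(1*4)
= 71^4
= 25411681

25411681


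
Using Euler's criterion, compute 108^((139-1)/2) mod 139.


p = 139 is prime and the exponent is (p-1)/2 = 69, so by Euler's criterion 108^69 = (108/139) = +1 or -1 mod 139.
Compute by square-and-multiply:
  69 = 64 + 4 + 1 (binary 1000101)
  Repeated squaring mod 139: 108^1 = 108, 108^2 = 127, 108^4 = 5, 108^8 = 25, 108^16 = 69, 108^32 = 35, 108^64 = 113
  108^69 = 108^64 * 108^4 * 108^1 = 113 * 5 * 108 mod 139
    113 * 5 = 565 = 9 mod 139
    9 * 108 = 972 = 138 mod 139
  108^69 = 138 mod 139
Result 138 = p - 1 = -1 mod 139: 108 is a quadratic non-residue mod 139. As a residue in [0, p-1] the value is 138.
108^69 mod 139 = 138

138


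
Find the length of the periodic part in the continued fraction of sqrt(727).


Run the CF algorithm for sqrt(727).
a_0 = floor(sqrt(727)) = 26; set m_0=0, q_0=1.
Recurrence: m' = q*a - m,  q' = (d - m'^2)/q,  a' = floor((a_0 + m')/q').
  step 1: m=26, q=51, a=1
  step 2: m=25, q=2, a=25
  step 3: m=25, q=51, a=1
  step 4: m=26, q=1, a=52
a_4 = 2*a_0 = 52, so the period closes here.
sqrt(727) = [26; 1, 25, 1, 52]
Period length = 4

4


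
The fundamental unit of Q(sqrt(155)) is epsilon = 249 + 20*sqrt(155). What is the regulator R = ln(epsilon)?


epsilon = 249 + 20*sqrt(155)
= 497.9980
R = ln(497.9980)
= 6.2106

6.2106


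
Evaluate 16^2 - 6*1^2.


x^2 - d*y^2
= 16^2 - 6*1^2
= 256 - 6
= 250

250


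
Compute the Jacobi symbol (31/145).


Compute (31/145) via quadratic reciprocity:
  reciprocity: (31/145) -> +(145/31)
  reduce: (21/31)
  reciprocity: (21/31) -> +(31/21)
  reduce: (10/21)
  pull out 2: (2/21) = -1  (since 21 mod 8 = 5)
  reciprocity: (5/21) -> +(21/5)
  reduce: (1/5)
  (1/5) = 1
Product of signs = -1

-1


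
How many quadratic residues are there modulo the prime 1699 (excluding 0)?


For prime p, the number of non-zero quadratic residues is (p-1)/2.
= (1699-1)/2
= 849

849


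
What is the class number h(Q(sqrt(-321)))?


K = Q(sqrt(-321)). d mod 4 = 3, so D = disc(K) = 4d = -1284
h(K) equals the number of primitive reduced positive-definite forms (a, b, c) = a*x^2 + b*x*y + c*y^2 with b^2 - 4ac = D,
where reduced means |b| <= a <= c, with b >= 0 whenever |b| = a or a = c, and primitive means gcd(a, b, c) = 1.
Reduced forces 3a^2 <= |D| = 1284, so 1 <= a <= 20; b must have the parity of D, and c = (b^2 - D)/(4a) must be an integer >= a.
Enumerate a = 1..20, b in [-a, a]:
  a=1: (1, 0, 321)  [1]
  a=2: (2, 2, 161)  [1]
  a=3: (3, 0, 107)  [1]
  a=4: none
  a=5: (5, -4, 65), (5, 4, 65)  [2]
  a=6: (6, 6, 55)  [1]
  a=7: (7, -2, 46), (7, 2, 46)  [2]
  a=8..9: none
  a=10: (10, -6, 33), (10, 6, 33)  [2]
  a=11: (11, -6, 30), (11, 6, 30)  [2]
  a=12: none
  a=13: (13, -4, 25), (13, 4, 25)  [2]
  a=14: (14, -2, 23), (14, 2, 23)  [2]
  a=15: (15, -6, 22), (15, 6, 22)  [2]
  a=16: none
  a=17: (17, -12, 21), (17, 12, 21)  [2]
  a=18..20: none
Total reduced forms: 1 + 1 + 1 + 2 + 1 + 2 + 2 + 2 + 2 + 2 + 2 + 2 = 20
h = 20

20


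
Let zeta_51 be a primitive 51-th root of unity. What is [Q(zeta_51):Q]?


The degree equals Euler's totient phi(51).
51 = 3 * 17
phi(51) = 32

32


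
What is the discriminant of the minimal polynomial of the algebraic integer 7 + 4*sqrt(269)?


The element 7 + 4*sqrt(269) has minimal polynomial:
x^2 - 14*x - 4255
Discriminant = (-14)^2 - 4*(-4255)
= 196 + 17020
= 17216

17216


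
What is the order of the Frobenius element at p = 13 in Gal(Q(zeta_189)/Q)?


The Frobenius at p in Gal(Q(zeta_n)/Q) = (Z/nZ)* is the class of p, so its order is ord_189(13), the smallest k >= 1 with 13^k = 1 mod 189.
n = 189 = 3^3 * 7, phi(189) = 108; the order divides phi(n).
Divisors of 108: 1, 2, 3, 4, 6, 9, 12, 18, 27, 36, 54, 108
Repeated squaring mod 189: 13^1 = 13, 13^2 = 169, 13^4 = 22, 13^8 = 106, 13^16 = 85, 13^32 = 43, 13^64 = 148
Test divisors in increasing order:
  k=1: 13^1 = 13 mod 189
  k=2: 13^2 = 169 mod 189
  k=3: 13^3 = 169 * 13 = 118 mod 189
  k=4: 13^4 = 22 mod 189
  k=6: 13^6 = 22 * 169 = 127 mod 189
  k=9: 13^9 = 106 * 13 = 55 mod 189
  k=12: 13^12 = 106 * 22 = 64 mod 189
  k=18: 13^18 = 85 * 169 = 1 mod 189  <- first divisor giving 1
Order = 18

18


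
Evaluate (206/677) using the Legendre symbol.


p = 677 is prime, so compute (206/677) with the reciprocity algorithm (Jacobi-symbol steps: pull out 2s via (2/n), flip via reciprocity, reduce):
  pull out 2: (2/677) = -1  (since 677 mod 8 = 5)
  reciprocity: (103/677) -> +(677/103)
  reduce: (59/103)
  reciprocity: (59/103) -> -(103/59)
  reduce: (44/59)
  pull out 2: (2/59) = -1  (since 59 mod 8 = 3)
  pull out 2: (2/59) = -1  (since 59 mod 8 = 3)
  reciprocity: (11/59) -> -(59/11)
  reduce: (4/11)
  pull out 2: (2/11) = -1  (since 11 mod 8 = 3)
  pull out 2: (2/11) = -1  (since 11 mod 8 = 3)
  (1/11) = 1
Product of signs = -1
(206/677) = -1

-1


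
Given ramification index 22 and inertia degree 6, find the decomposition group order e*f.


|D_P| = e * f
= 22 * 6
= 132

132


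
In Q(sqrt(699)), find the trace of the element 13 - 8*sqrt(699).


Tr(a + b*sqrt(d)) = (a + b*sqrt(d)) + (a - b*sqrt(d)) = 2a
= 2 * (13)
= 26

26


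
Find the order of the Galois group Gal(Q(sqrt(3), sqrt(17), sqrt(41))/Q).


The 3 square roots of distinct primes are multiplicatively independent over Q,
so [K:Q] = 2^3 and Gal(K/Q) is isomorphic to (Z/2Z)^3.
|Gal| = 2^3 = 8

8


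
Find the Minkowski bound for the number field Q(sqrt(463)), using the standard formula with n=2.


d = 463, d mod 4 = 3, so disc(K) = 4d = 1852; |disc(K)| = 1852
Real quadratic field, so n = 2, s = r2 = 0, r1 = 2
M = (n!/n^n) * (4/pi)^s * sqrt(|disc(K)|) = (2!/2^2) * (4/pi)^0 * sqrt(1852)
= 0.5 * 1.000000 * 43.034870
= 21.5174

21.5174


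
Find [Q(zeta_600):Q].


The degree equals Euler's totient phi(600).
600 = 2^3 * 3 * 5^2
phi(600) = 160

160


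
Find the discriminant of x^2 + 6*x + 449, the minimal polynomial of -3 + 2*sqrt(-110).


The element -3 + 2*sqrt(-110) has minimal polynomial:
x^2 + 6*x + 449
Discriminant = (6)^2 - 4*(449)
= 36 - 1796
= -1760

-1760


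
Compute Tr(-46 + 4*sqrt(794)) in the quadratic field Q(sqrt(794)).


Tr(a + b*sqrt(d)) = (a + b*sqrt(d)) + (a - b*sqrt(d)) = 2a
= 2 * (-46)
= -92

-92


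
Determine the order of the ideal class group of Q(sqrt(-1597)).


K = Q(sqrt(-1597)). d mod 4 = 3, so D = disc(K) = 4d = -6388
h(K) equals the number of primitive reduced positive-definite forms (a, b, c) = a*x^2 + b*x*y + c*y^2 with b^2 - 4ac = D,
where reduced means |b| <= a <= c, with b >= 0 whenever |b| = a or a = c, and primitive means gcd(a, b, c) = 1.
Reduced forces 3a^2 <= |D| = 6388, so 1 <= a <= 46; b must have the parity of D, and c = (b^2 - D)/(4a) must be an integer >= a.
Enumerate a = 1..46, b in [-a, a]:
  a=1: (1, 0, 1597)  [1]
  a=2: (2, 2, 799)  [1]
  a=3..10: none
  a=11: (11, -6, 146), (11, 6, 146)  [2]
  a=12..16: none
  a=17: (17, -2, 94), (17, 2, 94)  [2]
  a=18..21: none
  a=22: (22, -6, 73), (22, 6, 73)  [2]
  a=23: (23, -12, 71), (23, 12, 71)  [2]
  a=24..33: none
  a=34: (34, -2, 47), (34, 2, 47)  [2]
  a=35..40: none
  a=41: (41, -34, 46), (41, 34, 46)  [2]
  a=42..46: none
Total reduced forms: 1 + 1 + 2 + 2 + 2 + 2 + 2 + 2 = 14
h = 14

14


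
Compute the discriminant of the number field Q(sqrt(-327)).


For K = Q(sqrt(d)) with d squarefree: disc(K) = d if d = 1 mod 4, and disc(K) = 4d if d = 2 or 3 mod 4.
Here d = -327, and d mod 4 = 1.
d = 1 mod 4 (O_K = Z[(1+sqrt(d))/2]), so disc(K) = d = -327

-327


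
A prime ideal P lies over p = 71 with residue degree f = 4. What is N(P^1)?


N(P^a) = p^(a*f)
= 71^(1*4)
= 71^4
= 25411681

25411681


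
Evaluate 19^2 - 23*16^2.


x^2 - d*y^2
= 19^2 - 23*16^2
= 361 - 5888
= -5527

-5527


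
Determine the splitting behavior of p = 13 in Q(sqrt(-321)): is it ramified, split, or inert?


K = Q(sqrt(-321)). Since d mod 4 = 3, disc(K) = -1284.
Check p | disc: -1284 mod 13 = 3.
p does not divide disc. Compute Legendre symbol (d/p):
4^((13-1)/2) mod 13 = 1
(d/p) = 1, so p splits: (p) = P*P' with e=1, f=1, g=2.
Therefore p is split.

split


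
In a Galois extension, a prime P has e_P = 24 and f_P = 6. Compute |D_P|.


|D_P| = e * f
= 24 * 6
= 144

144


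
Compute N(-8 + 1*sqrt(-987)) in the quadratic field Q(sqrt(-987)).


N(a + b*sqrt(d)) = a^2 - d*b^2
= (-8)^2 - (-987)*(1)^2
= 64 + 987
= 1051

1051


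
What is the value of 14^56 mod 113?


p = 113 is prime and the exponent is (p-1)/2 = 56, so by Euler's criterion 14^56 = (14/113) = +1 or -1 mod 113.
Compute by square-and-multiply:
  56 = 32 + 16 + 8 (binary 111000)
  Repeated squaring mod 113: 14^1 = 14, 14^2 = 83, 14^4 = 109, 14^8 = 16, 14^16 = 30, 14^32 = 109
  14^56 = 14^32 * 14^16 * 14^8 = 109 * 30 * 16 mod 113
    109 * 30 = 3270 = 106 mod 113
    106 * 16 = 1696 = 1 mod 113
  14^56 = 1 mod 113
Result 1: 14 is a quadratic residue mod 113.
14^56 mod 113 = 1

1


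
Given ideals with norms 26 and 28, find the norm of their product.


N(IJ) = N(I) * N(J)
= 26 * 28
= 728

728


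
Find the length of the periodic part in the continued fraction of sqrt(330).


Run the CF algorithm for sqrt(330).
a_0 = floor(sqrt(330)) = 18; set m_0=0, q_0=1.
Recurrence: m' = q*a - m,  q' = (d - m'^2)/q,  a' = floor((a_0 + m')/q').
  step 1: m=18, q=6, a=6
  step 2: m=18, q=1, a=36
a_2 = 2*a_0 = 36, so the period closes here.
sqrt(330) = [18; 6, 36]
Period length = 2

2


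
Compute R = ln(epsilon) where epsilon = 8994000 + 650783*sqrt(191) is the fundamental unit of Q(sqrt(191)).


epsilon = 8994000 + 650783*sqrt(191)
= 1.7988e+07
R = ln(1.7988e+07)
= 16.7052

16.7052


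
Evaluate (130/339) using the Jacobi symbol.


Compute (130/339) via quadratic reciprocity:
  pull out 2: (2/339) = -1  (since 339 mod 8 = 3)
  reciprocity: (65/339) -> +(339/65)
  reduce: (14/65)
  pull out 2: (2/65) = +1  (since 65 mod 8 = 1)
  reciprocity: (7/65) -> +(65/7)
  reduce: (2/7)
  pull out 2: (2/7) = +1  (since 7 mod 8 = 7)
  (1/7) = 1
Product of signs = -1

-1


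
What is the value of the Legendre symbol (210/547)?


p = 547 is prime, so compute (210/547) with the reciprocity algorithm (Jacobi-symbol steps: pull out 2s via (2/n), flip via reciprocity, reduce):
  pull out 2: (2/547) = -1  (since 547 mod 8 = 3)
  reciprocity: (105/547) -> +(547/105)
  reduce: (22/105)
  pull out 2: (2/105) = +1  (since 105 mod 8 = 1)
  reciprocity: (11/105) -> +(105/11)
  reduce: (6/11)
  pull out 2: (2/11) = -1  (since 11 mod 8 = 3)
  reciprocity: (3/11) -> -(11/3)
  reduce: (2/3)
  pull out 2: (2/3) = -1  (since 3 mod 8 = 3)
  (1/3) = 1
Product of signs = 1
(210/547) = 1

1


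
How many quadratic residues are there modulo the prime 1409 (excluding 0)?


For prime p, the number of non-zero quadratic residues is (p-1)/2.
= (1409-1)/2
= 704

704


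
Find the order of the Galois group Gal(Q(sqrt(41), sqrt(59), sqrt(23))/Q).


The 3 square roots of distinct primes are multiplicatively independent over Q,
so [K:Q] = 2^3 and Gal(K/Q) is isomorphic to (Z/2Z)^3.
|Gal| = 2^3 = 8

8


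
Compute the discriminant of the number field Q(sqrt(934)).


For K = Q(sqrt(d)) with d squarefree: disc(K) = d if d = 1 mod 4, and disc(K) = 4d if d = 2 or 3 mod 4.
Here d = 934, and d mod 4 = 2.
d = 2 mod 4, not 1 (O_K = Z[sqrt(d)]), so disc(K) = 4d = 4 * (934) = 3736

3736


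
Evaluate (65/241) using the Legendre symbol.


p = 241 is prime, so compute (65/241) with the reciprocity algorithm (Jacobi-symbol steps: pull out 2s via (2/n), flip via reciprocity, reduce):
  reciprocity: (65/241) -> +(241/65)
  reduce: (46/65)
  pull out 2: (2/65) = +1  (since 65 mod 8 = 1)
  reciprocity: (23/65) -> +(65/23)
  reduce: (19/23)
  reciprocity: (19/23) -> -(23/19)
  reduce: (4/19)
  pull out 2: (2/19) = -1  (since 19 mod 8 = 3)
  pull out 2: (2/19) = -1  (since 19 mod 8 = 3)
  (1/19) = 1
Product of signs = -1
(65/241) = -1

-1


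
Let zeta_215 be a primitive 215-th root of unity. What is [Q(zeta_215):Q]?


The degree equals Euler's totient phi(215).
215 = 5 * 43
phi(215) = 168

168


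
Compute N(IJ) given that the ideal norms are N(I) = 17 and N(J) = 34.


N(IJ) = N(I) * N(J)
= 17 * 34
= 578

578


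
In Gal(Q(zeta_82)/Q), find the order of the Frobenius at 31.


The Frobenius at p in Gal(Q(zeta_n)/Q) = (Z/nZ)* is the class of p, so its order is ord_82(31), the smallest k >= 1 with 31^k = 1 mod 82.
n = 82 = 2 * 41, phi(82) = 40; the order divides phi(n).
Divisors of 40: 1, 2, 4, 5, 8, 10, 20, 40
Repeated squaring mod 82: 31^1 = 31, 31^2 = 59, 31^4 = 37, 31^8 = 57, 31^16 = 51, 31^32 = 59
Test divisors in increasing order:
  k=1: 31^1 = 31 mod 82
  k=2: 31^2 = 59 mod 82
  k=4: 31^4 = 37 mod 82
  k=5: 31^5 = 37 * 31 = 81 mod 82
  k=8: 31^8 = 57 mod 82
  k=10: 31^10 = 57 * 59 = 1 mod 82  <- first divisor giving 1
Order = 10

10


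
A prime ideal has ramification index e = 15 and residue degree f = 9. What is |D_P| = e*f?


|D_P| = e * f
= 15 * 9
= 135

135


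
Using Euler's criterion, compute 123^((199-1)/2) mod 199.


p = 199 is prime and the exponent is (p-1)/2 = 99, so by Euler's criterion 123^99 = (123/199) = +1 or -1 mod 199.
Compute by square-and-multiply:
  99 = 64 + 32 + 2 + 1 (binary 1100011)
  Repeated squaring mod 199: 123^1 = 123, 123^2 = 5, 123^4 = 25, 123^8 = 28, 123^16 = 187, 123^32 = 144, 123^64 = 40
  123^99 = 123^64 * 123^32 * 123^2 * 123^1 = 40 * 144 * 5 * 123 mod 199
    40 * 144 = 5760 = 188 mod 199
    188 * 5 = 940 = 144 mod 199
    144 * 123 = 17712 = 1 mod 199
  123^99 = 1 mod 199
Result 1: 123 is a quadratic residue mod 199.
123^99 mod 199 = 1

1


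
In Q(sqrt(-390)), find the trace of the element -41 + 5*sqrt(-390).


Tr(a + b*sqrt(d)) = (a + b*sqrt(d)) + (a - b*sqrt(d)) = 2a
= 2 * (-41)
= -82

-82


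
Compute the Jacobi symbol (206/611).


Compute (206/611) via quadratic reciprocity:
  pull out 2: (2/611) = -1  (since 611 mod 8 = 3)
  reciprocity: (103/611) -> -(611/103)
  reduce: (96/103)
  pull out 2: (2/103) = +1  (since 103 mod 8 = 7)
  pull out 2: (2/103) = +1  (since 103 mod 8 = 7)
  pull out 2: (2/103) = +1  (since 103 mod 8 = 7)
  pull out 2: (2/103) = +1  (since 103 mod 8 = 7)
  pull out 2: (2/103) = +1  (since 103 mod 8 = 7)
  reciprocity: (3/103) -> -(103/3)
  reduce: (1/3)
  (1/3) = 1
Product of signs = -1

-1


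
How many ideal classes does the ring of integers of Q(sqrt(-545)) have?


K = Q(sqrt(-545)). d mod 4 = 3, so D = disc(K) = 4d = -2180
h(K) equals the number of primitive reduced positive-definite forms (a, b, c) = a*x^2 + b*x*y + c*y^2 with b^2 - 4ac = D,
where reduced means |b| <= a <= c, with b >= 0 whenever |b| = a or a = c, and primitive means gcd(a, b, c) = 1.
Reduced forces 3a^2 <= |D| = 2180, so 1 <= a <= 26; b must have the parity of D, and c = (b^2 - D)/(4a) must be an integer >= a.
Enumerate a = 1..26, b in [-a, a]:
  a=1: (1, 0, 545)  [1]
  a=2: (2, 2, 273)  [1]
  a=3: (3, -2, 182), (3, 2, 182)  [2]
  a=4: none
  a=5: (5, 0, 109)  [1]
  a=6: (6, -2, 91), (6, 2, 91)  [2]
  a=7: (7, -2, 78), (7, 2, 78)  [2]
  a=8: none
  a=9: (9, -4, 61), (9, 4, 61)  [2]
  a=10: (10, 10, 57)  [1]
  a=11: (11, -8, 51), (11, 8, 51)  [2]
  a=12: none
  a=13: (13, -2, 42), (13, 2, 42)  [2]
  a=14: (14, -2, 39), (14, 2, 39)  [2]
  a=15: (15, -10, 38), (15, 10, 38)  [2]
  a=16: none
  a=17: (17, -8, 33), (17, 8, 33)  [2]
  a=18: (18, -14, 33), (18, 14, 33)  [2]
  a=19: (19, -10, 30), (19, 10, 30)  [2]
  a=20: none
  a=21: (21, -16, 29), (21, -2, 26), (21, 2, 26), (21, 16, 29)  [4]
  a=22: (22, -14, 27), (22, 14, 27)  [2]
  a=23..26: none
Total reduced forms: 1 + 1 + 2 + 1 + 2 + 2 + 2 + 1 + 2 + 2 + 2 + 2 + 2 + 2 + 2 + 4 + 2 = 32
h = 32

32


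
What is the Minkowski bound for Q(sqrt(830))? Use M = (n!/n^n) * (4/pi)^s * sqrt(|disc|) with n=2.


d = 830, d mod 4 = 2, so disc(K) = 4d = 3320; |disc(K)| = 3320
Real quadratic field, so n = 2, s = r2 = 0, r1 = 2
M = (n!/n^n) * (4/pi)^s * sqrt(|disc(K)|) = (2!/2^2) * (4/pi)^0 * sqrt(3320)
= 0.5 * 1.000000 * 57.619441
= 28.8097

28.8097


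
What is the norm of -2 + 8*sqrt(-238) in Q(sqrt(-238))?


N(a + b*sqrt(d)) = a^2 - d*b^2
= (-2)^2 - (-238)*(8)^2
= 4 + 15232
= 15236

15236


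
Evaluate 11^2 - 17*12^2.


x^2 - d*y^2
= 11^2 - 17*12^2
= 121 - 2448
= -2327

-2327


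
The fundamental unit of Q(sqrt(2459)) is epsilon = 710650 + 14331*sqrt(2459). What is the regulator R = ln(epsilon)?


epsilon = 710650 + 14331*sqrt(2459)
= 1.4213e+06
R = ln(1.4213e+06)
= 14.1671

14.1671


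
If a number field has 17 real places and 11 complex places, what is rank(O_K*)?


By Dirichlet's unit theorem:
rank = r1 + r2 - 1
= 17 + 11 - 1
= 27

27


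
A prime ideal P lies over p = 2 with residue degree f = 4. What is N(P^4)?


N(P^a) = p^(a*f)
= 2^(4*4)
= 2^16
= 65536

65536


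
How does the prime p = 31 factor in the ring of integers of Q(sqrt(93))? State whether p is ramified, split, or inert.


K = Q(sqrt(93)). Since d mod 4 = 1, disc(K) = 93.
Check p | disc: 93 mod 31 = 0.
p divides disc, so p ramifies: (p) = P^2 with e=2, f=1, g=1.
Therefore p is ramified.

ramified


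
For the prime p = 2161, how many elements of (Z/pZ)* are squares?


For prime p, the number of non-zero quadratic residues is (p-1)/2.
= (2161-1)/2
= 1080

1080


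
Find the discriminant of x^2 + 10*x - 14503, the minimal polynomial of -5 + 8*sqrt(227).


The element -5 + 8*sqrt(227) has minimal polynomial:
x^2 + 10*x - 14503
Discriminant = (10)^2 - 4*(-14503)
= 100 + 58012
= 58112

58112


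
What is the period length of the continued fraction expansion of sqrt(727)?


Run the CF algorithm for sqrt(727).
a_0 = floor(sqrt(727)) = 26; set m_0=0, q_0=1.
Recurrence: m' = q*a - m,  q' = (d - m'^2)/q,  a' = floor((a_0 + m')/q').
  step 1: m=26, q=51, a=1
  step 2: m=25, q=2, a=25
  step 3: m=25, q=51, a=1
  step 4: m=26, q=1, a=52
a_4 = 2*a_0 = 52, so the period closes here.
sqrt(727) = [26; 1, 25, 1, 52]
Period length = 4

4


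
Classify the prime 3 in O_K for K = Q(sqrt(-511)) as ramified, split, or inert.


K = Q(sqrt(-511)). Since d mod 4 = 1, disc(K) = -511.
Check p | disc: -511 mod 3 = 2.
p does not divide disc. Compute Legendre symbol (d/p):
2^((3-1)/2) mod 3 = -1
(d/p) = -1, so p is inert: (p) stays prime with e=1, f=2, g=1.
Therefore p is inert.

inert


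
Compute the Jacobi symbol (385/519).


Compute (385/519) via quadratic reciprocity:
  reciprocity: (385/519) -> +(519/385)
  reduce: (134/385)
  pull out 2: (2/385) = +1  (since 385 mod 8 = 1)
  reciprocity: (67/385) -> +(385/67)
  reduce: (50/67)
  pull out 2: (2/67) = -1  (since 67 mod 8 = 3)
  reciprocity: (25/67) -> +(67/25)
  reduce: (17/25)
  reciprocity: (17/25) -> +(25/17)
  reduce: (8/17)
  pull out 2: (2/17) = +1  (since 17 mod 8 = 1)
  pull out 2: (2/17) = +1  (since 17 mod 8 = 1)
  pull out 2: (2/17) = +1  (since 17 mod 8 = 1)
  (1/17) = 1
Product of signs = -1

-1


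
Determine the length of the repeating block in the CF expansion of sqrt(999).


Run the CF algorithm for sqrt(999).
a_0 = floor(sqrt(999)) = 31; set m_0=0, q_0=1.
Recurrence: m' = q*a - m,  q' = (d - m'^2)/q,  a' = floor((a_0 + m')/q').
  step 1: m=31, q=38, a=1
  step 2: m=7, q=25, a=1
  step 3: m=18, q=27, a=1
  step 4: m=9, q=34, a=1
  step 5: m=25, q=11, a=5
  step 6: m=30, q=9, a=6
  step 7: m=24, q=47, a=1
  step 8: m=23, q=10, a=5
  step 9: m=27, q=27, a=2
  step 10: m=27, q=10, a=5
  step 11: m=23, q=47, a=1
  step 12: m=24, q=9, a=6
  step 13: m=30, q=11, a=5
  step 14: m=25, q=34, a=1
  step 15: m=9, q=27, a=1
  step 16: m=18, q=25, a=1
  step 17: m=7, q=38, a=1
  step 18: m=31, q=1, a=62
a_18 = 2*a_0 = 62, so the period closes here.
sqrt(999) = [31; 1, 1, 1, 1, 5, 6, 1, 5, 2, 5, 1, 6, 5, 1, 1, 1, 1, 62]
Period length = 18

18


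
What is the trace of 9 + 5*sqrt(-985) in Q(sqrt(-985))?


Tr(a + b*sqrt(d)) = (a + b*sqrt(d)) + (a - b*sqrt(d)) = 2a
= 2 * (9)
= 18

18


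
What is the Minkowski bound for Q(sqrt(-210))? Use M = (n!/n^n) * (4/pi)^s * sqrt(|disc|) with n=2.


d = -210, d mod 4 = 2, so disc(K) = 4d = -840; |disc(K)| = 840
Imaginary quadratic field, so n = 2, s = r2 = 1, r1 = 0
M = (n!/n^n) * (4/pi)^s * sqrt(|disc(K)|) = (2!/2^2) * (4/pi)^1 * sqrt(840)
= 0.5 * 1.273240 * 28.982753
= 18.4510

18.4510


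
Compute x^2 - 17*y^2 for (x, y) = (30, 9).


x^2 - d*y^2
= 30^2 - 17*9^2
= 900 - 1377
= -477

-477


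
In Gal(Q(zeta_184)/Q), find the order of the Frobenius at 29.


The Frobenius at p in Gal(Q(zeta_n)/Q) = (Z/nZ)* is the class of p, so its order is ord_184(29), the smallest k >= 1 with 29^k = 1 mod 184.
n = 184 = 2^3 * 23, phi(184) = 88; the order divides phi(n).
Divisors of 88: 1, 2, 4, 8, 11, 22, 44, 88
Repeated squaring mod 184: 29^1 = 29, 29^2 = 105, 29^4 = 169, 29^8 = 41, 29^16 = 25, 29^32 = 73, 29^64 = 177
Test divisors in increasing order:
  k=1: 29^1 = 29 mod 184
  k=2: 29^2 = 105 mod 184
  k=4: 29^4 = 169 mod 184
  k=8: 29^8 = 41 mod 184
  k=11: 29^11 = 41 * 105 * 29 = 93 mod 184
  k=22: 29^22 = 25 * 169 * 105 = 1 mod 184  <- first divisor giving 1
Order = 22

22


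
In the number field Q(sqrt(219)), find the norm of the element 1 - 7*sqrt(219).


N(a + b*sqrt(d)) = a^2 - d*b^2
= (1)^2 - (219)*(-7)^2
= 1 - 10731
= -10730

-10730


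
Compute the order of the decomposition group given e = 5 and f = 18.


|D_P| = e * f
= 5 * 18
= 90

90


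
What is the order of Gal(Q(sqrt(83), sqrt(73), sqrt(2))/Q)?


The 3 square roots of distinct primes are multiplicatively independent over Q,
so [K:Q] = 2^3 and Gal(K/Q) is isomorphic to (Z/2Z)^3.
|Gal| = 2^3 = 8

8


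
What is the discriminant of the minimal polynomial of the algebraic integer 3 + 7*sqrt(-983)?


The element 3 + 7*sqrt(-983) has minimal polynomial:
x^2 - 6*x + 48176
Discriminant = (-6)^2 - 4*(48176)
= 36 - 192704
= -192668

-192668


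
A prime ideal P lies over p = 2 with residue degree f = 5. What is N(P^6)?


N(P^a) = p^(a*f)
= 2^(6*5)
= 2^30
= 1073741824

1073741824


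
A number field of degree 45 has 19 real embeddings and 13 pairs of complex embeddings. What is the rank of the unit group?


By Dirichlet's unit theorem:
rank = r1 + r2 - 1
= 19 + 13 - 1
= 31

31


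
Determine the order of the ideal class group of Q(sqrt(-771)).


K = Q(sqrt(-771)). d mod 4 = 1, so D = disc(K) = d = -771
h(K) equals the number of primitive reduced positive-definite forms (a, b, c) = a*x^2 + b*x*y + c*y^2 with b^2 - 4ac = D,
where reduced means |b| <= a <= c, with b >= 0 whenever |b| = a or a = c, and primitive means gcd(a, b, c) = 1.
Reduced forces 3a^2 <= |D| = 771, so 1 <= a <= 16; b must have the parity of D, and c = (b^2 - D)/(4a) must be an integer >= a.
Enumerate a = 1..16, b in [-a, a]:
  a=1: (1, 1, 193)  [1]
  a=2: none
  a=3: (3, 3, 65)  [1]
  a=4: none
  a=5: (5, -3, 39), (5, 3, 39)  [2]
  a=6..12: none
  a=13: (13, -3, 15), (13, 3, 15)  [2]
  a=14..16: none
Total reduced forms: 1 + 1 + 2 + 2 = 6
h = 6

6


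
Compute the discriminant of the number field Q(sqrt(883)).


For K = Q(sqrt(d)) with d squarefree: disc(K) = d if d = 1 mod 4, and disc(K) = 4d if d = 2 or 3 mod 4.
Here d = 883, and d mod 4 = 3.
d = 3 mod 4, not 1 (O_K = Z[sqrt(d)]), so disc(K) = 4d = 4 * (883) = 3532

3532


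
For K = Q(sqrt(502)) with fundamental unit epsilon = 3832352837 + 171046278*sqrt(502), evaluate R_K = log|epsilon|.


epsilon = 3832352837 + 171046278*sqrt(502)
= 7.6647e+09
R = ln(7.6647e+09)
= 22.7599

22.7599


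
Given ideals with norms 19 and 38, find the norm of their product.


N(IJ) = N(I) * N(J)
= 19 * 38
= 722

722


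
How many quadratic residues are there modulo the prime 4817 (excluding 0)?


For prime p, the number of non-zero quadratic residues is (p-1)/2.
= (4817-1)/2
= 2408

2408


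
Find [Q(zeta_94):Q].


The degree equals Euler's totient phi(94).
94 = 2 * 47
phi(94) = 46

46


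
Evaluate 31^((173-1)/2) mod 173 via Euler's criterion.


p = 173 is prime and the exponent is (p-1)/2 = 86, so by Euler's criterion 31^86 = (31/173) = +1 or -1 mod 173.
Compute by square-and-multiply:
  86 = 64 + 16 + 4 + 2 (binary 1010110)
  Repeated squaring mod 173: 31^1 = 31, 31^2 = 96, 31^4 = 47, 31^8 = 133, 31^16 = 43, 31^32 = 119, 31^64 = 148
  31^86 = 31^64 * 31^16 * 31^4 * 31^2 = 148 * 43 * 47 * 96 mod 173
    148 * 43 = 6364 = 136 mod 173
    136 * 47 = 6392 = 164 mod 173
    164 * 96 = 15744 = 1 mod 173
  31^86 = 1 mod 173
Result 1: 31 is a quadratic residue mod 173.
31^86 mod 173 = 1

1


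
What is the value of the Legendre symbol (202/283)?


p = 283 is prime, so compute (202/283) with the reciprocity algorithm (Jacobi-symbol steps: pull out 2s via (2/n), flip via reciprocity, reduce):
  pull out 2: (2/283) = -1  (since 283 mod 8 = 3)
  reciprocity: (101/283) -> +(283/101)
  reduce: (81/101)
  reciprocity: (81/101) -> +(101/81)
  reduce: (20/81)
  pull out 2: (2/81) = +1  (since 81 mod 8 = 1)
  pull out 2: (2/81) = +1  (since 81 mod 8 = 1)
  reciprocity: (5/81) -> +(81/5)
  reduce: (1/5)
  (1/5) = 1
Product of signs = -1
(202/283) = -1

-1


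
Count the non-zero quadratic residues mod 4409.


For prime p, the number of non-zero quadratic residues is (p-1)/2.
= (4409-1)/2
= 2204

2204


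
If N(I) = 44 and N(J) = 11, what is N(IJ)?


N(IJ) = N(I) * N(J)
= 44 * 11
= 484

484


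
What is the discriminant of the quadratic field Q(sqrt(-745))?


For K = Q(sqrt(d)) with d squarefree: disc(K) = d if d = 1 mod 4, and disc(K) = 4d if d = 2 or 3 mod 4.
Here d = -745, and d mod 4 = 3.
d = 3 mod 4, not 1 (O_K = Z[sqrt(d)]), so disc(K) = 4d = 4 * (-745) = -2980

-2980


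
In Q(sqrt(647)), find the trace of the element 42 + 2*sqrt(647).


Tr(a + b*sqrt(d)) = (a + b*sqrt(d)) + (a - b*sqrt(d)) = 2a
= 2 * (42)
= 84

84


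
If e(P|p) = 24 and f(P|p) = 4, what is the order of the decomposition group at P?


|D_P| = e * f
= 24 * 4
= 96

96


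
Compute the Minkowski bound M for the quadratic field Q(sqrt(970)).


d = 970, d mod 4 = 2, so disc(K) = 4d = 3880; |disc(K)| = 3880
Real quadratic field, so n = 2, s = r2 = 0, r1 = 2
M = (n!/n^n) * (4/pi)^s * sqrt(|disc(K)|) = (2!/2^2) * (4/pi)^0 * sqrt(3880)
= 0.5 * 1.000000 * 62.289646
= 31.1448

31.1448


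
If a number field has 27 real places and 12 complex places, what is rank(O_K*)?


By Dirichlet's unit theorem:
rank = r1 + r2 - 1
= 27 + 12 - 1
= 38

38


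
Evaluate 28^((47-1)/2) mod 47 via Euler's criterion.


p = 47 is prime and the exponent is (p-1)/2 = 23, so by Euler's criterion 28^23 = (28/47) = +1 or -1 mod 47.
Compute by square-and-multiply:
  23 = 16 + 4 + 2 + 1 (binary 10111)
  Repeated squaring mod 47: 28^1 = 28, 28^2 = 32, 28^4 = 37, 28^8 = 6, 28^16 = 36
  28^23 = 28^16 * 28^4 * 28^2 * 28^1 = 36 * 37 * 32 * 28 mod 47
    36 * 37 = 1332 = 16 mod 47
    16 * 32 = 512 = 42 mod 47
    42 * 28 = 1176 = 1 mod 47
  28^23 = 1 mod 47
Result 1: 28 is a quadratic residue mod 47.
28^23 mod 47 = 1

1


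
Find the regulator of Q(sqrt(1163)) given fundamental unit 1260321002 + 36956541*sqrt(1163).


epsilon = 1260321002 + 36956541*sqrt(1163)
= 2.5206e+09
R = ln(2.5206e+09)
= 21.6478

21.6478


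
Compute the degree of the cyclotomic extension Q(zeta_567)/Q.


The degree equals Euler's totient phi(567).
567 = 3^4 * 7
phi(567) = 324

324


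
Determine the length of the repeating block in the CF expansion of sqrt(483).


Run the CF algorithm for sqrt(483).
a_0 = floor(sqrt(483)) = 21; set m_0=0, q_0=1.
Recurrence: m' = q*a - m,  q' = (d - m'^2)/q,  a' = floor((a_0 + m')/q').
  step 1: m=21, q=42, a=1
  step 2: m=21, q=1, a=42
a_2 = 2*a_0 = 42, so the period closes here.
sqrt(483) = [21; 1, 42]
Period length = 2

2


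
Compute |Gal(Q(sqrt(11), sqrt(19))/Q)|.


The 2 square roots of distinct primes are multiplicatively independent over Q,
so [K:Q] = 2^2 and Gal(K/Q) is isomorphic to (Z/2Z)^2.
|Gal| = 2^2 = 4

4


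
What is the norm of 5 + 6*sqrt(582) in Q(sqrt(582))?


N(a + b*sqrt(d)) = a^2 - d*b^2
= (5)^2 - (582)*(6)^2
= 25 - 20952
= -20927

-20927


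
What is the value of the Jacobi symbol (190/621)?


Compute (190/621) via quadratic reciprocity:
  pull out 2: (2/621) = -1  (since 621 mod 8 = 5)
  reciprocity: (95/621) -> +(621/95)
  reduce: (51/95)
  reciprocity: (51/95) -> -(95/51)
  reduce: (44/51)
  pull out 2: (2/51) = -1  (since 51 mod 8 = 3)
  pull out 2: (2/51) = -1  (since 51 mod 8 = 3)
  reciprocity: (11/51) -> -(51/11)
  reduce: (7/11)
  reciprocity: (7/11) -> -(11/7)
  reduce: (4/7)
  pull out 2: (2/7) = +1  (since 7 mod 8 = 7)
  pull out 2: (2/7) = +1  (since 7 mod 8 = 7)
  (1/7) = 1
Product of signs = 1

1


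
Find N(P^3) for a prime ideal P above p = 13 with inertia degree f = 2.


N(P^a) = p^(a*f)
= 13^(3*2)
= 13^6
= 4826809

4826809


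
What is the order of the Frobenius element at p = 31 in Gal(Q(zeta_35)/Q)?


The Frobenius at p in Gal(Q(zeta_n)/Q) = (Z/nZ)* is the class of p, so its order is ord_35(31), the smallest k >= 1 with 31^k = 1 mod 35.
n = 35 = 5 * 7, phi(35) = 24; the order divides phi(n).
Divisors of 24: 1, 2, 3, 4, 6, 8, 12, 24
Repeated squaring mod 35: 31^1 = 31, 31^2 = 16, 31^4 = 11, 31^8 = 16, 31^16 = 11
Test divisors in increasing order:
  k=1: 31^1 = 31 mod 35
  k=2: 31^2 = 16 mod 35
  k=3: 31^3 = 16 * 31 = 6 mod 35
  k=4: 31^4 = 11 mod 35
  k=6: 31^6 = 11 * 16 = 1 mod 35  <- first divisor giving 1
Order = 6

6


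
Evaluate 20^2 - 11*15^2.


x^2 - d*y^2
= 20^2 - 11*15^2
= 400 - 2475
= -2075

-2075


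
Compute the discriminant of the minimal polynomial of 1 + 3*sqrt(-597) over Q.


The element 1 + 3*sqrt(-597) has minimal polynomial:
x^2 - 2*x + 5374
Discriminant = (-2)^2 - 4*(5374)
= 4 - 21496
= -21492

-21492


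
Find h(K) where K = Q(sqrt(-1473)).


K = Q(sqrt(-1473)). d mod 4 = 3, so D = disc(K) = 4d = -5892
h(K) equals the number of primitive reduced positive-definite forms (a, b, c) = a*x^2 + b*x*y + c*y^2 with b^2 - 4ac = D,
where reduced means |b| <= a <= c, with b >= 0 whenever |b| = a or a = c, and primitive means gcd(a, b, c) = 1.
Reduced forces 3a^2 <= |D| = 5892, so 1 <= a <= 44; b must have the parity of D, and c = (b^2 - D)/(4a) must be an integer >= a.
Enumerate a = 1..44, b in [-a, a]:
  a=1: (1, 0, 1473)  [1]
  a=2: (2, 2, 737)  [1]
  a=3: (3, 0, 491)  [1]
  a=4..5: none
  a=6: (6, 6, 247)  [1]
  a=7: (7, -4, 211), (7, 4, 211)  [2]
  a=8..10: none
  a=11: (11, -2, 134), (11, 2, 134)  [2]
  a=12: none
  a=13: (13, -6, 114), (13, 6, 114)  [2]
  a=14: (14, -10, 107), (14, 10, 107)  [2]
  a=15..18: none
  a=19: (19, -6, 78), (19, 6, 78)  [2]
  a=20: none
  a=21: (21, -18, 74), (21, 18, 74)  [2]
  a=22: (22, -2, 67), (22, 2, 67)  [2]
  a=23..25: none
  a=26: (26, -6, 57), (26, 6, 57)  [2]
  a=27..28: none
  a=29: (29, -16, 53), (29, 16, 53)  [2]
  a=30..32: none
  a=33: (33, -24, 49), (33, 24, 49)  [2]
  a=34..36: none
  a=37: (37, -18, 42), (37, 18, 42)  [2]
  a=38: (38, -6, 39), (38, 6, 39)  [2]
  a=39..44: none
Total reduced forms: 1 + 1 + 1 + 1 + 2 + 2 + 2 + 2 + 2 + 2 + 2 + 2 + 2 + 2 + 2 + 2 = 28
h = 28

28


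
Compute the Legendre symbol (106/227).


p = 227 is prime, so compute (106/227) with the reciprocity algorithm (Jacobi-symbol steps: pull out 2s via (2/n), flip via reciprocity, reduce):
  pull out 2: (2/227) = -1  (since 227 mod 8 = 3)
  reciprocity: (53/227) -> +(227/53)
  reduce: (15/53)
  reciprocity: (15/53) -> +(53/15)
  reduce: (8/15)
  pull out 2: (2/15) = +1  (since 15 mod 8 = 7)
  pull out 2: (2/15) = +1  (since 15 mod 8 = 7)
  pull out 2: (2/15) = +1  (since 15 mod 8 = 7)
  (1/15) = 1
Product of signs = -1
(106/227) = -1

-1


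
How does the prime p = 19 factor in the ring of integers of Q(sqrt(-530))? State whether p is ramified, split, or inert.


K = Q(sqrt(-530)). Since d mod 4 = 2, disc(K) = -2120.
Check p | disc: -2120 mod 19 = 8.
p does not divide disc. Compute Legendre symbol (d/p):
2^((19-1)/2) mod 19 = -1
(d/p) = -1, so p is inert: (p) stays prime with e=1, f=2, g=1.
Therefore p is inert.

inert


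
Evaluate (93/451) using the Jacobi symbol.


Compute (93/451) via quadratic reciprocity:
  reciprocity: (93/451) -> +(451/93)
  reduce: (79/93)
  reciprocity: (79/93) -> +(93/79)
  reduce: (14/79)
  pull out 2: (2/79) = +1  (since 79 mod 8 = 7)
  reciprocity: (7/79) -> -(79/7)
  reduce: (2/7)
  pull out 2: (2/7) = +1  (since 7 mod 8 = 7)
  (1/7) = 1
Product of signs = -1

-1


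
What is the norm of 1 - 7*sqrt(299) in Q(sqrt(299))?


N(a + b*sqrt(d)) = a^2 - d*b^2
= (1)^2 - (299)*(-7)^2
= 1 - 14651
= -14650

-14650


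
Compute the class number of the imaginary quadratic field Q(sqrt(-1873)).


K = Q(sqrt(-1873)). d mod 4 = 3, so D = disc(K) = 4d = -7492
h(K) equals the number of primitive reduced positive-definite forms (a, b, c) = a*x^2 + b*x*y + c*y^2 with b^2 - 4ac = D,
where reduced means |b| <= a <= c, with b >= 0 whenever |b| = a or a = c, and primitive means gcd(a, b, c) = 1.
Reduced forces 3a^2 <= |D| = 7492, so 1 <= a <= 49; b must have the parity of D, and c = (b^2 - D)/(4a) must be an integer >= a.
Enumerate a = 1..49, b in [-a, a]:
  a=1: (1, 0, 1873)  [1]
  a=2: (2, 2, 937)  [1]
  a=3..12: none
  a=13: (13, -10, 146), (13, 10, 146)  [2]
  a=14..22: none
  a=23: (23, -12, 83), (23, 12, 83)  [2]
  a=24..25: none
  a=26: (26, -10, 73), (26, 10, 73)  [2]
  a=27..30: none
  a=31: (31, -14, 62), (31, 14, 62)  [2]
  a=32..45: none
  a=46: (46, -34, 47), (46, 34, 47)  [2]
  a=47..49: none
Total reduced forms: 1 + 1 + 2 + 2 + 2 + 2 + 2 = 12
h = 12

12


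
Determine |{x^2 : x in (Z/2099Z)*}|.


For prime p, the number of non-zero quadratic residues is (p-1)/2.
= (2099-1)/2
= 1049

1049


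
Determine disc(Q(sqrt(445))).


For K = Q(sqrt(d)) with d squarefree: disc(K) = d if d = 1 mod 4, and disc(K) = 4d if d = 2 or 3 mod 4.
Here d = 445, and d mod 4 = 1.
d = 1 mod 4 (O_K = Z[(1+sqrt(d))/2]), so disc(K) = d = 445

445


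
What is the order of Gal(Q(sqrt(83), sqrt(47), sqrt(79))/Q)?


The 3 square roots of distinct primes are multiplicatively independent over Q,
so [K:Q] = 2^3 and Gal(K/Q) is isomorphic to (Z/2Z)^3.
|Gal| = 2^3 = 8

8
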